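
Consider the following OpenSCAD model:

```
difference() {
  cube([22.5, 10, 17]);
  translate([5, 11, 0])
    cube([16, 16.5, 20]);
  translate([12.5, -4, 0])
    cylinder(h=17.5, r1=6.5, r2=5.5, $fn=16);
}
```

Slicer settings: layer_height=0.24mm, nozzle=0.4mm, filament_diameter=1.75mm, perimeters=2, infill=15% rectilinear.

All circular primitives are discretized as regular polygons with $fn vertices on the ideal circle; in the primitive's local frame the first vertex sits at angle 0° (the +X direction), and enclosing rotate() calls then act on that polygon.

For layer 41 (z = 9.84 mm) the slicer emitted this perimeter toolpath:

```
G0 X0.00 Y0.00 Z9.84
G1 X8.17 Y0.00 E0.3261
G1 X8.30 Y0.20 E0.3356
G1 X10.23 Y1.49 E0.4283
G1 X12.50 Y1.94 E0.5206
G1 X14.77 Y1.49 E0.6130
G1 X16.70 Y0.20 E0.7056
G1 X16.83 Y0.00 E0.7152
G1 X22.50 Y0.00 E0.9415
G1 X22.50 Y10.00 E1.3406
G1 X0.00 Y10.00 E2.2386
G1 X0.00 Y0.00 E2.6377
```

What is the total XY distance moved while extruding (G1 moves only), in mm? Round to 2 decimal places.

Sum the Euclidean lengths of each G1 segment: total = 66.09 mm.

66.09 mm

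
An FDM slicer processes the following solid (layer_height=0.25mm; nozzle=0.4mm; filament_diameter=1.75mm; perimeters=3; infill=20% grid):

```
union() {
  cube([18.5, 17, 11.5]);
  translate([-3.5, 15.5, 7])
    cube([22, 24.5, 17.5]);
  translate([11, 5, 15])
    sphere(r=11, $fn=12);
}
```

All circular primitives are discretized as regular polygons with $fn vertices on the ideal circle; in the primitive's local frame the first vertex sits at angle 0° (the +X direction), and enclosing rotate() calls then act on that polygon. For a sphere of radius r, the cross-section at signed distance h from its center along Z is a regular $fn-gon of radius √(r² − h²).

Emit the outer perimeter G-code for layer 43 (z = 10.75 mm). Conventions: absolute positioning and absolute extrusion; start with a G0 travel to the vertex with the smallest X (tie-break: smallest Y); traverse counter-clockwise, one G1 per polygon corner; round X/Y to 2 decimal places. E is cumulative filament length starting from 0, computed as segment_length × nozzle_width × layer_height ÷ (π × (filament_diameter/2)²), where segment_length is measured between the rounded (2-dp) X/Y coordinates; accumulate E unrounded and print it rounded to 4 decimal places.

At z = 10.75 mm: the cube (footprint 18.5×17) is included at this height; the cube at (-3.5, 15.5) is present — its section is the full 22×24.5 rectangle; the r=11 sphere at (11, 5) contributes a regular 12-gon of circumradius √(11²−4.25²) = 10.146; Taking the union: the regions partially overlap (shared area 256.23 mm²), so overlapping operands fuse into one piece — 1 connected region. The outline is a single polygon with 14 vertices. Extrusion per mm of travel: 0.4 × 0.25 / (π × 0.875²) = 0.041575. Accumulating E over each segment gives final E = 5.3942.

G0 X-3.50 Y15.50 Z10.75
G1 X0.00 Y15.50 E0.1455
G1 X0.00 Y0.00 E0.7899
G1 X2.19 Y0.00 E0.8810
G1 X2.21 Y-0.07 E0.8840
G1 X5.93 Y-3.79 E1.1027
G1 X11.00 Y-5.15 E1.3210
G1 X16.07 Y-3.79 E1.5392
G1 X19.79 Y-0.07 E1.7579
G1 X21.15 Y5.00 E1.9762
G1 X19.79 Y10.07 E2.1944
G1 X18.50 Y11.36 E2.2702
G1 X18.50 Y40.00 E3.4610
G1 X-3.50 Y40.00 E4.3756
G1 X-3.50 Y15.50 E5.3942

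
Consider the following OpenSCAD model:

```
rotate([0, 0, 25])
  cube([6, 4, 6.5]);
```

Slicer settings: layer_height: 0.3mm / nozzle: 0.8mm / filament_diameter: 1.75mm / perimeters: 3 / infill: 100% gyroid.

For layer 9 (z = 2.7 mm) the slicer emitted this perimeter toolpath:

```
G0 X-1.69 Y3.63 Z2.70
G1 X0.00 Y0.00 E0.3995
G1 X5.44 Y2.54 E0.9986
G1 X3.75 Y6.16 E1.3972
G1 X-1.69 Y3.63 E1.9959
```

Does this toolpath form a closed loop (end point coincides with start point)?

yes

Start point (G0): (-1.69, 3.63). End point (last G1): the path returns to the start — closed.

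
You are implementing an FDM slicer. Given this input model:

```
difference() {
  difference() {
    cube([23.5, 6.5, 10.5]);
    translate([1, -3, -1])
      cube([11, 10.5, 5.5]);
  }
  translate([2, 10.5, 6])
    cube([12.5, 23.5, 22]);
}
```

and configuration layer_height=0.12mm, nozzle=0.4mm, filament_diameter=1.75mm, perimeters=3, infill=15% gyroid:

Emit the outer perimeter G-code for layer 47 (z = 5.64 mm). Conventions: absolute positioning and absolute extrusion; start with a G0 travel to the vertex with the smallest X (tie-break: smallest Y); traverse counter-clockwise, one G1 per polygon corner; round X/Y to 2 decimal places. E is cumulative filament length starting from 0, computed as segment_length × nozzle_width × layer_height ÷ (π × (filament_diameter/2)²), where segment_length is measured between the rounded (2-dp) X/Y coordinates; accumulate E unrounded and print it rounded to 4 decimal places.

G0 X0.00 Y0.00 Z5.64
G1 X23.50 Y0.00 E0.4690
G1 X23.50 Y6.50 E0.5987
G1 X0.00 Y6.50 E1.0677
G1 X0.00 Y0.00 E1.1974

At z = 5.64 mm: the cube is present — its section is the full 23.5×6.5 rectangle; the cube at (1, -3) is not intersected at this z (z outside [-1, 4.5]); Subtracting the remaining from the first: none of the subtracted shapes is present at this height, so the 23.5×6.5 cube is unchanged — 1 connected region; the cube at (2, 10.5) is not intersected at this z (z outside [6, 28]); Subtracting the remaining from the first: none of the subtracted shapes is present at this height, so that combined region is unchanged — 1 connected region. The outline is a single polygon with 4 vertices. Extrusion per mm of travel: 0.4 × 0.12 / (π × 0.875²) = 0.019956. Accumulating E over each segment gives final E = 1.1974.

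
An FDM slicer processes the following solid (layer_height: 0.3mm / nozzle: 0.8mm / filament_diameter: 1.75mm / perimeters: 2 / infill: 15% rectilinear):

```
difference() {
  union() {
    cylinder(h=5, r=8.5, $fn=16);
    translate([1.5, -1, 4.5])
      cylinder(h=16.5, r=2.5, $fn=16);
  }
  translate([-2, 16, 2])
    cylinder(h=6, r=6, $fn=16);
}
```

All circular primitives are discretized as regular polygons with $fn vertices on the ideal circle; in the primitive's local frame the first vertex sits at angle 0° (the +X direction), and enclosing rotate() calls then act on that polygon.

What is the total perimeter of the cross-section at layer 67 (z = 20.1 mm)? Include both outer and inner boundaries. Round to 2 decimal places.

15.61 mm

At z = 20.1 mm: the cylinder is absent (z outside [0, 5]); the r=2.5 cylinder at (1.5, -1) contributes a regular 16-gon of circumradius 2.5 (perimeter = 2·16·2.500·sin(180°/16) = 15.61 mm); Combining (union): only the r=2.5 cylinder at (1.5, -1) is present, so the union is just that shape — boundary = 15.61 mm; the cylinder at (-2, 16) does not reach this height (z outside [2, 8]); Taking the first minus the rest: none of the subtracted shapes is present at this height, so that combined region is unchanged — boundary = 15.61 mm. Overall, the cross-section is a single solid region. Total boundary length (outer) = 15.61 mm.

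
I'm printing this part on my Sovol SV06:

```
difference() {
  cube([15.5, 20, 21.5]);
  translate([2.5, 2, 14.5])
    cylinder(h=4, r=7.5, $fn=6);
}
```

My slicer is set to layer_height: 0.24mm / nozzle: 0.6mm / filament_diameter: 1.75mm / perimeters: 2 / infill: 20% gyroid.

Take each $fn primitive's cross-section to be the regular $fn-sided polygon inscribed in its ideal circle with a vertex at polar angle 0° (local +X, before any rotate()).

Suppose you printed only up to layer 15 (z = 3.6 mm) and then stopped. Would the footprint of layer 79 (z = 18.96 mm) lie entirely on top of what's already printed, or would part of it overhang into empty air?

Compare the two slices. At z = 3.6: the cube (footprint 15.5×20) is included at this height (area 310.00 mm²); the cylinder at (2.5, 2) does not reach this height (z outside [14.5, 18.5]); Taking the first minus the rest: none of the subtracted shapes is present at this height, so the 15.5×20 cube is unchanged — area = 310.00 mm². At z = 18.96: the 15.5×20 cube contributes its full rectangle (area 310.00 mm²); the cylinder at (2.5, 2) does not reach this height (z outside [14.5, 18.5]); After the difference (first − rest): none of the subtracted shapes is present at this height, so the 15.5×20 cube is unchanged — area = 310.00 mm². Checking containment: the cross-section at z = 18.96 is a subset of the cross-section at z = 3.6.

entirely on top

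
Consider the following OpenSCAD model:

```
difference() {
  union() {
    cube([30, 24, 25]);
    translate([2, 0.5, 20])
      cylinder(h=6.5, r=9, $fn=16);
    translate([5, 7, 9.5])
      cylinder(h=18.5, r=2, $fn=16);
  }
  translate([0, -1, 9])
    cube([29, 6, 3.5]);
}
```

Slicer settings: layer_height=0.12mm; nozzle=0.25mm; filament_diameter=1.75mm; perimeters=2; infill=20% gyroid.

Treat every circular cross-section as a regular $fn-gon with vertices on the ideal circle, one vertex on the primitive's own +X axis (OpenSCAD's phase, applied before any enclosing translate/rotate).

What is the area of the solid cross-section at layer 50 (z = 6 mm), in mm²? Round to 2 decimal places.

720.00 mm²

At z = 6 mm: the cube is present — its section is the full 30×24 rectangle (area 720.00 mm²); the cylinder at (2, 0.5) does not reach this height (z outside [20, 26.5]); the cylinder at (5, 7) does not reach this height (z outside [9.5, 28]); Taking the union: only the 30×24 cube is present, so the union is just that shape — area = 720.00 mm²; the cube at (0, -1) is absent (z outside [9, 12.5]); After the difference (first − rest): none of the subtracted shapes is present at this height, so that combined region is unchanged — area = 720.00 mm². Overall, the cross-section is a single solid region. Net area = 720.00 mm².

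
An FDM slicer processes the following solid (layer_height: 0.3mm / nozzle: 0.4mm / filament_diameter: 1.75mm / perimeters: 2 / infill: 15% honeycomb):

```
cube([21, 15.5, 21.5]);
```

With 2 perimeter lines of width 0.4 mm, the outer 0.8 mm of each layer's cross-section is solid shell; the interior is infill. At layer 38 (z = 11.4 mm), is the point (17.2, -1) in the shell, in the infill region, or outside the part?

outside

At z = 11.4 mm: the 21×15.5 cube contributes its full rectangle. Overall, the cross-section is a single solid region. The nearest boundary edge runs (0.00, 0.00)→(21.00, 0.00); distance from the point to it = 1.00 mm. The point is not inside any of the regions above, so it lies outside the cross-section (1.00 mm from the nearest boundary).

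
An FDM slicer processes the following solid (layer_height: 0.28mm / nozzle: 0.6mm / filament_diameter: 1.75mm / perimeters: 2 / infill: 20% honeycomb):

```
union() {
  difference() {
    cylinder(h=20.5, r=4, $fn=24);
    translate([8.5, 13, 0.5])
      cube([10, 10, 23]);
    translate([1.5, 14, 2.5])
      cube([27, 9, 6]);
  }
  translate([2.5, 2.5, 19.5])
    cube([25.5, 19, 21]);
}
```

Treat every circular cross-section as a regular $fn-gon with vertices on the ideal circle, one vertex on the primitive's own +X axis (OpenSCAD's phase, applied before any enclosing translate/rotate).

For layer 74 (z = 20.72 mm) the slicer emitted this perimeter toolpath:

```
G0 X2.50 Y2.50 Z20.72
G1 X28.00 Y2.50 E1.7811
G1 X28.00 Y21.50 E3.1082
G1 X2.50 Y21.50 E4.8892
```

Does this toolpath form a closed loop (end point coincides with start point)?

no

Start point (G0): (2.50, 2.50). End point (last G1): the path does not return to the start — open.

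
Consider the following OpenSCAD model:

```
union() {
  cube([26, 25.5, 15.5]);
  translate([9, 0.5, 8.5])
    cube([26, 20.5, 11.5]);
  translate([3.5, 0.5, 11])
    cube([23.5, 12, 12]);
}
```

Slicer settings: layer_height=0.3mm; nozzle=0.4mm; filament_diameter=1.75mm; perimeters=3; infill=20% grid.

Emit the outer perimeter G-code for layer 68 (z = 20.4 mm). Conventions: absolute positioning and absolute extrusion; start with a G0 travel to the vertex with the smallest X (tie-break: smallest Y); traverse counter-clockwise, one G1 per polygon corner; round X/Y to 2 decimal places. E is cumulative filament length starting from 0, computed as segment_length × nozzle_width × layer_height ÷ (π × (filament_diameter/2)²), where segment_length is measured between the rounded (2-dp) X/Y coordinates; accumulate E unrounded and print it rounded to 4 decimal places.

G0 X3.50 Y0.50 Z20.40
G1 X27.00 Y0.50 E1.1724
G1 X27.00 Y12.50 E1.7711
G1 X3.50 Y12.50 E2.9435
G1 X3.50 Y0.50 E3.5422

At z = 20.4 mm: the cube is not intersected at this z (z outside [0, 15.5]); the cube at (9, 0.5) does not reach this height (z outside [8.5, 20]); the 23.5×12 cube at (3.5, 0.5) contributes its full rectangle; Merging all regions: only the 23.5×12 cube at (3.5, 0.5) is present, so the union is just that shape — 1 connected region. The outline is a single polygon with 4 vertices. Extrusion per mm of travel: 0.4 × 0.3 / (π × 0.875²) = 0.049890. Accumulating E over each segment gives final E = 3.5422.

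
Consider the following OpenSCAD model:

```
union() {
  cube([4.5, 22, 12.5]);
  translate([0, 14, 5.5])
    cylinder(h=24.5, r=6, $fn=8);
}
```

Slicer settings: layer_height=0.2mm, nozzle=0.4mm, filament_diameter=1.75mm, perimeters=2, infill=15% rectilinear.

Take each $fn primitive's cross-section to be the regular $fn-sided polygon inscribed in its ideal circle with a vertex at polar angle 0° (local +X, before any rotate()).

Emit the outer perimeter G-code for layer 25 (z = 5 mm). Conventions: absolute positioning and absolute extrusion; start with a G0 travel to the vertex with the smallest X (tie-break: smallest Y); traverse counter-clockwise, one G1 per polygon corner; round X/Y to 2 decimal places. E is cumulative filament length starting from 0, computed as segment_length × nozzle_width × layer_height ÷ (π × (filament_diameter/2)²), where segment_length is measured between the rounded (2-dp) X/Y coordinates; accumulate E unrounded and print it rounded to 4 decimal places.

G0 X0.00 Y0.00 Z5.00
G1 X4.50 Y0.00 E0.1497
G1 X4.50 Y22.00 E0.8814
G1 X0.00 Y22.00 E1.0311
G1 X0.00 Y0.00 E1.7628

At z = 5 mm: the 4.5×22 cube contributes its full rectangle; the cylinder at (0, 14) does not reach this height (z outside [5.5, 30]); Merging all regions: only the 4.5×22 cube is present, so the union is just that shape — 1 connected region. The outline is a single polygon with 4 vertices. Extrusion per mm of travel: 0.4 × 0.2 / (π × 0.875²) = 0.033260. Accumulating E over each segment gives final E = 1.7628.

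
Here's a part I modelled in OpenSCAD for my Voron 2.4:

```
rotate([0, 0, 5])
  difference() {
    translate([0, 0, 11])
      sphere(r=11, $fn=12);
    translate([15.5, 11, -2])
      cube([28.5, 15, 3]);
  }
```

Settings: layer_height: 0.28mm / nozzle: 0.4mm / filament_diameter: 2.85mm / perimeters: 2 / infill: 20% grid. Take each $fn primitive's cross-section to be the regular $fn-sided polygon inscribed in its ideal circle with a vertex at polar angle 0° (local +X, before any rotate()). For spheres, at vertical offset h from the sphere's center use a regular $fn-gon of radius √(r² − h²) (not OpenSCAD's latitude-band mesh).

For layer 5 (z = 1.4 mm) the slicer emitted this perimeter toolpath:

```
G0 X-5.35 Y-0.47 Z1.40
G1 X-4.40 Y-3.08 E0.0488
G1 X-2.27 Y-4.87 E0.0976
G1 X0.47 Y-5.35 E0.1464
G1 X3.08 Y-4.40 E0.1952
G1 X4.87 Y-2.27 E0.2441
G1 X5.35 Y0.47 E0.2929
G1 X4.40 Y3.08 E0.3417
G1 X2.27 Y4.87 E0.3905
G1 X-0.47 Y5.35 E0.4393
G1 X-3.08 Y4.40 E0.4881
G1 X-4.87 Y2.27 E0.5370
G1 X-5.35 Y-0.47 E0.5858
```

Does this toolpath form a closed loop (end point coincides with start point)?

yes

Start point (G0): (-5.35, -0.47). End point (last G1): the path returns to the start — closed.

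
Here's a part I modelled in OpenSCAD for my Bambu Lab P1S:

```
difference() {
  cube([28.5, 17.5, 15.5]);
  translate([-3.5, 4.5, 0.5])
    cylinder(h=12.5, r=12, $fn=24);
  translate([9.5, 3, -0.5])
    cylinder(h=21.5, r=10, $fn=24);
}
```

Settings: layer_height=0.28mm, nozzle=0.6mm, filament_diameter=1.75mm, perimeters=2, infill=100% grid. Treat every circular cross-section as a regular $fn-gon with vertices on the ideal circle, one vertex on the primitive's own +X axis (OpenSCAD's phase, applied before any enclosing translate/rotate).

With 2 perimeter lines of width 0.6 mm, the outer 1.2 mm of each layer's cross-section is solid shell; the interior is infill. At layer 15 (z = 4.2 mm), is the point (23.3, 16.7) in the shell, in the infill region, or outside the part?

At z = 4.2 mm: the cube is present — its section is the full 28.5×17.5 rectangle; the cylinder at (-3.5, 4.5): section is a regular 24-gon, circumradius r=12; the cylinder at (9.5, 3): section is a regular 24-gon, circumradius r=10; After the difference (first − rest): starting from the 28.5×17.5 cube, the r=12 cylinder at (-3.5, 4.5) partially overlaps it — only the 107.28 mm² overlap (of its 447.24 mm²) is removed, clipping the outline; the r=10 cylinder at (9.5, 3) partially overlaps it — only the 130.11 mm² overlap (of its 310.58 mm²) is removed, clipping the outline — 1 connected region. Overall, the cross-section is a single solid region. The nearest boundary edge runs (0.00, 17.50)→(28.50, 17.50); distance from the point to it = 0.80 mm. The point is inside the cross-section, 0.80 mm from the nearest boundary — within the 1.2 mm shell band (2 × 0.6).

shell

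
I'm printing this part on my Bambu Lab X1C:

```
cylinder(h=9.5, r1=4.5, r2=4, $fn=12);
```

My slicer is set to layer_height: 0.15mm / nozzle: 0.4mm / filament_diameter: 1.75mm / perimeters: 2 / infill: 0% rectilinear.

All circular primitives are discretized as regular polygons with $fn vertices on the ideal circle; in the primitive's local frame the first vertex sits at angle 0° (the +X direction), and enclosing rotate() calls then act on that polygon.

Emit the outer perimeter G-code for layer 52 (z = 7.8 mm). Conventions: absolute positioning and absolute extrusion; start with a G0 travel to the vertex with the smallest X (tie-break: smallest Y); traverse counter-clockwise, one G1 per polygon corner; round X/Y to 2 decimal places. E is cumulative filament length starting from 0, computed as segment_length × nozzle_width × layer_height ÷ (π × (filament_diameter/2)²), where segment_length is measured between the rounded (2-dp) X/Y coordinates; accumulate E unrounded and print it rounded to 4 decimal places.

G0 X-4.09 Y0.00 Z7.80
G1 X-3.54 Y-2.04 E0.0527
G1 X-2.04 Y-3.54 E0.1056
G1 X0.00 Y-4.09 E0.1583
G1 X2.04 Y-3.54 E0.2110
G1 X3.54 Y-2.04 E0.2639
G1 X4.09 Y0.00 E0.3167
G1 X3.54 Y2.04 E0.3694
G1 X2.04 Y3.54 E0.4223
G1 X0.00 Y4.09 E0.4750
G1 X-2.04 Y3.54 E0.5277
G1 X-3.54 Y2.04 E0.5806
G1 X-4.09 Y0.00 E0.6333

At z = 7.8 mm: the cone: at t=0.821 of its height the radius interpolates to r₁+(r₂−r₁)t = 4.089, giving a regular 12-gon of that circumradius. The outline is a single polygon with 12 vertices. Extrusion per mm of travel: 0.4 × 0.15 / (π × 0.875²) = 0.024945. Accumulating E over each segment gives final E = 0.6333.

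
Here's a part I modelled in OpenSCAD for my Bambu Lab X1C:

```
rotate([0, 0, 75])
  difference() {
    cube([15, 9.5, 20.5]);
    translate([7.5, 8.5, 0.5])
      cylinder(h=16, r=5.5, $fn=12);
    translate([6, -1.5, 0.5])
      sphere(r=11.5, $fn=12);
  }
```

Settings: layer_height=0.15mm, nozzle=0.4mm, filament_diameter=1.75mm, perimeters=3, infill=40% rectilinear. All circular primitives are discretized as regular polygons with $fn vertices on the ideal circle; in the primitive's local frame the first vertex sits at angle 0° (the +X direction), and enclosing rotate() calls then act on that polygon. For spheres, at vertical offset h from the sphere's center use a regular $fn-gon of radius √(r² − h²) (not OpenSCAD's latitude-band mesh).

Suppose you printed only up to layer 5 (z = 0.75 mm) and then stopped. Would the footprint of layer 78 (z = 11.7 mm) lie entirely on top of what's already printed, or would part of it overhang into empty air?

Compare the two slices. At z = 0.75: the cube is present — its section is the full 15×9.5 rectangle (area 142.50 mm²); the cylinder at (7.5, 8.5): section is a regular 12-gon, circumradius r=5.5 (area = (12/2)·5.500²·sin(360°/12) = 90.75 mm²); the sphere at (6, -1.5): section is a regular 12-gon, circumradius = √(r²−h²) = √(11.5²−0.25²) = 11.497 (area = (12/2)·11.497²·sin(360°/12) = 396.56 mm²); Subtracting the remaining from the first: starting from the 15×9.5 cube (142.50 mm²), the r=5.5 cylinder at (7.5, 8.5) partially overlaps it — only the 56.11 mm² overlap (of its 90.75 mm²) is removed, clipping the outline; the r=11.5 sphere at (6, -1.5) partially overlaps it — only the 77.68 mm² overlap (of its 396.56 mm²) is removed, clipping the outline — area = 8.72 mm²; (whole slice rotated 75° about Z — lengths, areas and connectivity unchanged). At z = 11.7: the cube is present — its section is the full 15×9.5 rectangle (area 142.50 mm²); the r=5.5 cylinder at (7.5, 8.5) contributes a regular 12-gon of circumradius 5.5 (area = (12/2)·5.500²·sin(360°/12) = 90.75 mm²); the sphere at (6, -1.5): section is a regular 12-gon, circumradius = √(r²−h²) = √(11.5²−11.2²) = 2.610 (area = (12/2)·2.610²·sin(360°/12) = 20.43 mm²); Subtracting the remaining from the first: starting from the 15×9.5 cube (142.50 mm²), the r=5.5 cylinder at (7.5, 8.5) partially overlaps it — only the 56.11 mm² overlap (of its 90.75 mm²) is removed, clipping the outline; the r=11.5 sphere at (6, -1.5) partially overlaps it — only the 3.02 mm² overlap (of its 20.43 mm²) is removed, clipping the outline — area = 83.38 mm²; (rotated 75° about Z; rotation is an isometry so areas/perimeters/island counts are preserved). Checking containment: at z = 11.7 the cross-section extends beyond the z = 0.75 cross-section by about 74.66 mm².

part overhangs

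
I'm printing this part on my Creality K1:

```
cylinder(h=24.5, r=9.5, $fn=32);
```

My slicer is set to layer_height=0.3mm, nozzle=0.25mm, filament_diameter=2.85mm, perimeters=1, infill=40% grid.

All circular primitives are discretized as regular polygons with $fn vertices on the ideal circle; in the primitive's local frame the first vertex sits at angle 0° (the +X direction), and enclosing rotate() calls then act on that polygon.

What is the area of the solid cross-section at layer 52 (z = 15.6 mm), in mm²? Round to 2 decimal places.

281.71 mm²

At z = 15.6 mm: the cylinder: section is a regular 32-gon, circumradius r=9.5 (area = (32/2)·9.500²·sin(360°/32) = 281.71 mm²). Overall, the cross-section is a single solid region. Net area = 281.71 mm².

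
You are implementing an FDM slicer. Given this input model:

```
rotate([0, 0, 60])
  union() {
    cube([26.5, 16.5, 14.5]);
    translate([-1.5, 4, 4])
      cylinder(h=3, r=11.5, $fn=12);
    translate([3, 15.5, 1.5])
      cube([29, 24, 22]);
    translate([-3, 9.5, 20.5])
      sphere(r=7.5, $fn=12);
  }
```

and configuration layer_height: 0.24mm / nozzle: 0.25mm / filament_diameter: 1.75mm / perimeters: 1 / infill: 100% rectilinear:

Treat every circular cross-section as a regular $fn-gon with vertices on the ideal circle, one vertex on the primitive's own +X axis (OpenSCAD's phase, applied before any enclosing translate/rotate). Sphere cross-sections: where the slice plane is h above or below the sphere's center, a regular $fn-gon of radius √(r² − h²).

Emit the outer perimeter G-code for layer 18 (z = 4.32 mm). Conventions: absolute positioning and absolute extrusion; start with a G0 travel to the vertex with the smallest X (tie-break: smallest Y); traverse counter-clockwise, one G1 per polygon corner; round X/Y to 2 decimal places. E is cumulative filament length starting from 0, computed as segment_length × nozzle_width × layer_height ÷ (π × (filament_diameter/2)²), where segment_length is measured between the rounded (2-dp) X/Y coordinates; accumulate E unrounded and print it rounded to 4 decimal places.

At z = 4.32 mm: the 26.5×16.5 cube contributes its full rectangle; the r=11.5 cylinder at (-1.5, 4) gives a regular 12-gon of circumradius 11.5 (constant along its height); the cube at (3, 15.5) is present — its section is the full 29×24 rectangle; the sphere at (-3, 9.5) is absent (|z−center|=16.180 > r=7.5); Combining (union): the regions partially overlap (shared area 143.60 mm²), so overlapping operands fuse into one piece — 1 connected region; (whole slice rotated 60° about Z — lengths, areas and connectivity unchanged). The outline is a single polygon with 18 vertices. Extrusion per mm of travel: 0.25 × 0.24 / (π × 0.875²) = 0.024945. Accumulating E over each segment gives final E = 4.2397.

G0 X-32.71 Y22.35 Z4.32
G1 X-12.79 Y10.85 E0.5738
G1 X-14.29 Y8.25 E0.6486
G1 X-13.08 Y7.55 E0.6835
G1 X-14.17 Y6.45 E0.7221
G1 X-15.71 Y0.70 E0.8706
G1 X-14.17 Y-5.05 E1.0191
G1 X-9.96 Y-9.26 E1.1676
G1 X-4.21 Y-10.80 E1.3161
G1 X1.54 Y-9.26 E1.4646
G1 X5.75 Y-5.05 E1.6131
G1 X7.29 Y0.70 E1.7616
G1 X5.75 Y6.45 E1.9101
G1 X4.46 Y7.73 E1.9555
G1 X13.25 Y22.95 E2.3939
G1 X-0.17 Y30.70 E2.7805
G1 X2.58 Y35.46 E2.9176
G1 X-18.21 Y47.46 E3.5164
G1 X-32.71 Y22.35 E4.2397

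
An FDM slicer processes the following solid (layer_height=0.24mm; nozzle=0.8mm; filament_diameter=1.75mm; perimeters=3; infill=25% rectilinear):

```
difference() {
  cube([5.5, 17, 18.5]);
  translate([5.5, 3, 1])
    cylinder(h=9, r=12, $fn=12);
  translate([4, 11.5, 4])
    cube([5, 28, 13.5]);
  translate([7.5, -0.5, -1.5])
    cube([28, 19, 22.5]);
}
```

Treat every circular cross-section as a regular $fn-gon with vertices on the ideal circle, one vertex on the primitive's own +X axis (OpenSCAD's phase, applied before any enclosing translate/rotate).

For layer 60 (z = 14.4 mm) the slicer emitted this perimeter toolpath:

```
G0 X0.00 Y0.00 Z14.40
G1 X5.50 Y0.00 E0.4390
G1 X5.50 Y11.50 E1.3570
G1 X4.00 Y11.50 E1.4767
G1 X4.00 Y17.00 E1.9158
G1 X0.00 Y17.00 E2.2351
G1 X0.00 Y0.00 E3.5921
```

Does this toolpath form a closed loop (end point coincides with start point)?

yes

Start point (G0): (0.00, 0.00). End point (last G1): the path returns to the start — closed.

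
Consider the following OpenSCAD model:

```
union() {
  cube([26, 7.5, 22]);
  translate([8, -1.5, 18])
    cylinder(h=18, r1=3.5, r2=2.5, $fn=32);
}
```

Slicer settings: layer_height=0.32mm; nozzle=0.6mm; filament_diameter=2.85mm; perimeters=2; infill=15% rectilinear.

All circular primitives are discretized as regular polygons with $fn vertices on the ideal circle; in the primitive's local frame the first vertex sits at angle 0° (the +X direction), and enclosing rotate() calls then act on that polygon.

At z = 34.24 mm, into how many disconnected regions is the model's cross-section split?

At z = 34.24 mm: the cube is not intersected at this z (z outside [0, 22]); the cone at (8, -1.5) contributes a regular 32-gon of circumradius 2.598 (interpolated between r1=3.5 and r2=2.5 at t=0.902); Taking the union: only the cone at (8, -1.5) is present, so the union is just that shape — 1 connected region. The result has 1 disconnected region.

1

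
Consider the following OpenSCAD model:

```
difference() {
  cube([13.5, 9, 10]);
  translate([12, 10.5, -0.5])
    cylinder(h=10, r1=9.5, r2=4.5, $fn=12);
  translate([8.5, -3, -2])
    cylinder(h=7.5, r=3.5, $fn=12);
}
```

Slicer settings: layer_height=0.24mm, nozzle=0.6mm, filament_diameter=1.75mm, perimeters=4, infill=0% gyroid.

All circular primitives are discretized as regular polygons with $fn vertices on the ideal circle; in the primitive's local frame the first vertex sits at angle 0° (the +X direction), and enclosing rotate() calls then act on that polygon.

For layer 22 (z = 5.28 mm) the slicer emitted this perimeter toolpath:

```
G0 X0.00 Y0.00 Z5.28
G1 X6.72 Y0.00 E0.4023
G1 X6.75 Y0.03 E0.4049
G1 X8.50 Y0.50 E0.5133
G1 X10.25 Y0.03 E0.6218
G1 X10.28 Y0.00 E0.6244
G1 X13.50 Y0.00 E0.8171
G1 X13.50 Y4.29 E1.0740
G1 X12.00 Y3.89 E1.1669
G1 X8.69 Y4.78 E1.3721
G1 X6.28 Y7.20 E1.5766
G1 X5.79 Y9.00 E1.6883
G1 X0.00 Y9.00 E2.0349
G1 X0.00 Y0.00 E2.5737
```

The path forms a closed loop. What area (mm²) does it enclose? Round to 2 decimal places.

Apply the shoelace formula to the sequence of (X, Y) vertices; enclosed area = 90.07 mm².

90.07 mm²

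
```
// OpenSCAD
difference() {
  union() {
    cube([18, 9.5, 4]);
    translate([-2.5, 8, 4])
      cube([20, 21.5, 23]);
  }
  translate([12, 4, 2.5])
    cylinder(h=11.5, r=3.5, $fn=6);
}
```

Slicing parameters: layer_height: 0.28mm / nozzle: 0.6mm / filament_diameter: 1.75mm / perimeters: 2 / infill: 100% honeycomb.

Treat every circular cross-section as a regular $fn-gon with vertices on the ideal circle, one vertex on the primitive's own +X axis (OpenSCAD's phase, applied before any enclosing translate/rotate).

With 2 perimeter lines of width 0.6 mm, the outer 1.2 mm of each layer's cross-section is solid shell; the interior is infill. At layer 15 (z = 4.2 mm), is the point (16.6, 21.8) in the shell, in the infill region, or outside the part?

shell

At z = 4.2 mm: the cube is not intersected at this z (z outside [0, 4]); the cube at (-2.5, 8) is present — its section is the full 20×21.5 rectangle; Merging all regions: only the 20×21.5 cube at (-2.5, 8) is present, so the union is just that shape — 1 connected region; the r=3.5 cylinder at (12, 4) gives a regular 6-gon of circumradius 3.5 (constant along its height); After the difference (first − rest): starting from the result so far, the r=3.5 cylinder at (12, 4) misses the remaining region (no effect) — 1 connected region. Overall, the cross-section is a single solid region. The nearest boundary edge runs (17.50, 29.50)→(17.50, 8.00); distance from the point to it = 0.90 mm. The point is inside the cross-section, 0.90 mm from the nearest boundary — within the 1.2 mm shell band (2 × 0.6).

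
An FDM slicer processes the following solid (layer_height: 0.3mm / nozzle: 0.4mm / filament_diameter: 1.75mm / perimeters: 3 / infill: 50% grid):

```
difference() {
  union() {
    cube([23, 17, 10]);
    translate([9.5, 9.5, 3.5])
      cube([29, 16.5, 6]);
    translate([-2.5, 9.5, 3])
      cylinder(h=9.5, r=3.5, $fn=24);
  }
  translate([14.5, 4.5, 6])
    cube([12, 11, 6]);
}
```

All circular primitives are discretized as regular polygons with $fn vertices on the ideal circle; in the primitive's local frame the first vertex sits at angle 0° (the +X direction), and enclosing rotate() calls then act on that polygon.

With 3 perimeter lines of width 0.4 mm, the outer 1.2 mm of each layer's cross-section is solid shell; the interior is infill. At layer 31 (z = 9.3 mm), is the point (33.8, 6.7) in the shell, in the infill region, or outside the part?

outside

At z = 9.3 mm: the 23×17 cube contributes its full rectangle; the 29×16.5 cube at (9.5, 9.5) contributes its full rectangle; the r=3.5 cylinder at (-2.5, 9.5) contributes a regular 24-gon of circumradius 3.5; Taking the union: the regions partially overlap (shared area 104.51 mm²), so overlapping operands fuse into one piece — 1 connected region; the cube at (14.5, 4.5) is present — its section is the full 12×11 rectangle; After the difference (first − rest): starting from that combined region, the 12×11 cube at (14.5, 4.5) partially overlaps it — only the 114.50 mm² overlap (of its 132.00 mm²) is removed, clipping the outline — 1 connected region. Overall, the cross-section is a single solid region. The nearest boundary edge runs (38.50, 9.50)→(26.50, 9.50); distance from the point to it = 2.80 mm. The point is not inside any of the regions above, so it lies outside the cross-section (2.80 mm from the nearest boundary).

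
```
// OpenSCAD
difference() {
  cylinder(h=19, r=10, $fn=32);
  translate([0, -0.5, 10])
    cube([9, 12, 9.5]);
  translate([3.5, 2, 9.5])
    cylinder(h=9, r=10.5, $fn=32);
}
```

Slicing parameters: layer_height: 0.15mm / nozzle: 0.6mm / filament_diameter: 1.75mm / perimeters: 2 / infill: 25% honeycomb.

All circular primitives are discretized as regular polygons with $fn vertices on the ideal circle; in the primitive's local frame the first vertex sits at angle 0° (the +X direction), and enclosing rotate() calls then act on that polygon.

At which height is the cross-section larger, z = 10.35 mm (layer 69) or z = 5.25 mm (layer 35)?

Layer 69 (z = 10.35): the r=10 cylinder contributes a regular 32-gon of circumradius 10 (area = (32/2)·10.000²·sin(360°/32) = 312.14 mm²); the 9×12 cube at (0, -0.5) contributes its full rectangle (area 108.00 mm²); the r=10.5 cylinder at (3.5, 2) gives a regular 32-gon of circumradius 10.5 (constant along its height) (area = (32/2)·10.500²·sin(360°/32) = 344.14 mm²); Taking the first minus the rest: starting from the r=10 cylinder (312.14 mm²), the 9×12 cube at (0, -0.5) partially overlaps it — only the 79.74 mm² overlap (of its 108.00 mm²) is removed, clipping the outline; the r=10.5 cylinder at (3.5, 2) partially overlaps it — only the 165.93 mm² overlap (of its 344.14 mm²) is removed, clipping the outline — area = 66.48 mm². So its area = 66.48 mm². Layer 35 (z = 5.25): the r=10 cylinder gives a regular 32-gon of circumradius 10 (constant along its height) (area = (32/2)·10.000²·sin(360°/32) = 312.14 mm²); the cube at (0, -0.5) is not intersected at this z (z outside [10, 19.5]); the cylinder at (3.5, 2) does not reach this height (z outside [9.5, 18.5]); Subtracting the remaining from the first: none of the subtracted shapes is present at this height, so the r=10 cylinder is unchanged — area = 312.14 mm². So its area = 312.14 mm². Layer 35 is larger (312.14 vs 66.48 mm²).

layer 35 (z = 5.25 mm)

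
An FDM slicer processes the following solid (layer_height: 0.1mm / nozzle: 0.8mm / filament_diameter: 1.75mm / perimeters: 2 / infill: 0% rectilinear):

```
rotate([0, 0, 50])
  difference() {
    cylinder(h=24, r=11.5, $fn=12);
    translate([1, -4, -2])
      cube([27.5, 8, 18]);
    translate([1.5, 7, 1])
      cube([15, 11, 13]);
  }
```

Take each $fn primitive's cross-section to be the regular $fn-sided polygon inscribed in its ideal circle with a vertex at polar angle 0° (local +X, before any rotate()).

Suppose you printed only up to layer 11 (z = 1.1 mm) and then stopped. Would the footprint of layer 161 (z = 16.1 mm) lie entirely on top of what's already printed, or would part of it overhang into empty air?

part overhangs

Compare the two slices. At z = 1.1: the r=11.5 cylinder gives a regular 12-gon of circumradius 11.5 (constant along its height) (area = (12/2)·11.500²·sin(360°/12) = 396.75 mm²); the cube at (1, -4) is present — its section is the full 27.5×8 rectangle (area 220.00 mm²); the 15×11 cube at (1.5, 7) contributes its full rectangle (area 165.00 mm²); After the difference (first − rest): starting from the r=11.5 cylinder (396.75 mm²), the 27.5×8 cube at (1, -4) partially overlaps it — only the 79.71 mm² overlap (of its 220.00 mm²) is removed, clipping the outline; the 15×11 cube at (1.5, 7) partially overlaps it — only the 19.38 mm² overlap (of its 165.00 mm²) is removed, clipping the outline — area = 297.66 mm²; (whole slice rotated 50° about Z — lengths, areas and connectivity unchanged). At z = 16.1: the cylinder: section is a regular 12-gon, circumradius r=11.5 (area = (12/2)·11.500²·sin(360°/12) = 396.75 mm²); the cube at (1, -4) is absent (z outside [-2, 16]); the cube at (1.5, 7) is absent (z outside [1, 14]); After the difference (first − rest): none of the subtracted shapes is present at this height, so the r=11.5 cylinder is unchanged — area = 396.75 mm²; (whole slice rotated 50° about Z — lengths, areas and connectivity unchanged). Checking containment: at z = 16.1 the cross-section extends beyond the z = 1.1 cross-section by about 99.09 mm².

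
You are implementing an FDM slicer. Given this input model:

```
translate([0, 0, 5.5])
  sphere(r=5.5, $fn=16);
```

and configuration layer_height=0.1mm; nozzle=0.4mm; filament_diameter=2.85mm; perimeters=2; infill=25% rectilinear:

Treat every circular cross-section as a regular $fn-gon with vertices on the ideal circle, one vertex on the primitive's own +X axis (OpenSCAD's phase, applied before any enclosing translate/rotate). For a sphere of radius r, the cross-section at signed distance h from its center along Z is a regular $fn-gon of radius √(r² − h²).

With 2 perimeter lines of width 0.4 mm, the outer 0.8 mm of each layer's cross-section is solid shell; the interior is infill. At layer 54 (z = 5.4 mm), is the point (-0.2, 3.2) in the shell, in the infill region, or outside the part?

At z = 5.4 mm: the r=5.5 sphere slices to a regular 16-gon of circumradius 5.499 (√(r²−h²) with h=0.1 from center). Overall, the cross-section is a single solid region. The nearest boundary edge runs (0.00, 5.50)→(-2.10, 5.08); distance from the point to it = 2.22 mm. The point is inside the cross-section and 2.22 mm from the nearest boundary — more than the 0.8 mm shell width (2 × 0.4), so it's in the infill interior.

infill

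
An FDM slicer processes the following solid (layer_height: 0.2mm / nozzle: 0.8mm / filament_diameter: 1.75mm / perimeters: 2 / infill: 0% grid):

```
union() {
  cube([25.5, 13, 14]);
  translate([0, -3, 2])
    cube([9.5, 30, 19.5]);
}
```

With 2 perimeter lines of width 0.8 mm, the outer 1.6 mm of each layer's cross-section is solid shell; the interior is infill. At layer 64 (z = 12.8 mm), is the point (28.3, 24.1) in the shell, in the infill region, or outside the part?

outside

At z = 12.8 mm: the cube (footprint 25.5×13) is included at this height; the cube at (0, -3) (footprint 9.5×30) is included at this height; Combining (union): the regions partially overlap (shared area 123.50 mm²), so overlapping operands fuse into one piece — 1 connected region. Overall, the cross-section is a single solid region. The nearest boundary edge runs (25.50, 13.00)→(25.50, 0.00); distance from the point to it = 11.45 mm. The point is not inside any of the regions above, so it lies outside the cross-section (11.45 mm from the nearest boundary).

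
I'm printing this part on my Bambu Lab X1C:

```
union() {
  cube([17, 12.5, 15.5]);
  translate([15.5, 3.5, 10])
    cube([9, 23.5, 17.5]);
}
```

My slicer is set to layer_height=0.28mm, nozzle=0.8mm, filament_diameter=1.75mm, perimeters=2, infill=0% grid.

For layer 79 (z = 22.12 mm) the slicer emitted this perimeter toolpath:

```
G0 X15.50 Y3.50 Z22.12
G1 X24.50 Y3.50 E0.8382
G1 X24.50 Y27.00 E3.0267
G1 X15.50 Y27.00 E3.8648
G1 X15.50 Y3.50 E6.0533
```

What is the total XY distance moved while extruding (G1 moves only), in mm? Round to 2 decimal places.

65.00 mm

Sum the Euclidean lengths of each G1 segment: total = 65.00 mm.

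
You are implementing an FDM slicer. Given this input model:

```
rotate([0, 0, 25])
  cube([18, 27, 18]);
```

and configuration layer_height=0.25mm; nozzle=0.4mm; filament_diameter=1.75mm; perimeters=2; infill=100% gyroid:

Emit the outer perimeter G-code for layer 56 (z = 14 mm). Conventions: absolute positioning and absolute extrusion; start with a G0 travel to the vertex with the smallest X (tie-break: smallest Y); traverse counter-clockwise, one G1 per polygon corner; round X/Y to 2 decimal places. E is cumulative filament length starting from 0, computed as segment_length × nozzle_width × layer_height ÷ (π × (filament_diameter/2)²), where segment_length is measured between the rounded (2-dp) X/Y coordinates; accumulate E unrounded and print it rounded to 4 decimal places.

G0 X-11.41 Y24.47 Z14.00
G1 X0.00 Y0.00 E1.1225
G1 X16.31 Y7.61 E1.8708
G1 X4.90 Y32.08 E2.9933
G1 X-11.41 Y24.47 E3.7416

At z = 14 mm: the 18×27 cube contributes its full rectangle; (rotated 25° about Z; rotation is an isometry so areas/perimeters/island counts are preserved). The outline is a single polygon with 4 vertices. Extrusion per mm of travel: 0.4 × 0.25 / (π × 0.875²) = 0.041575. Accumulating E over each segment gives final E = 3.7416.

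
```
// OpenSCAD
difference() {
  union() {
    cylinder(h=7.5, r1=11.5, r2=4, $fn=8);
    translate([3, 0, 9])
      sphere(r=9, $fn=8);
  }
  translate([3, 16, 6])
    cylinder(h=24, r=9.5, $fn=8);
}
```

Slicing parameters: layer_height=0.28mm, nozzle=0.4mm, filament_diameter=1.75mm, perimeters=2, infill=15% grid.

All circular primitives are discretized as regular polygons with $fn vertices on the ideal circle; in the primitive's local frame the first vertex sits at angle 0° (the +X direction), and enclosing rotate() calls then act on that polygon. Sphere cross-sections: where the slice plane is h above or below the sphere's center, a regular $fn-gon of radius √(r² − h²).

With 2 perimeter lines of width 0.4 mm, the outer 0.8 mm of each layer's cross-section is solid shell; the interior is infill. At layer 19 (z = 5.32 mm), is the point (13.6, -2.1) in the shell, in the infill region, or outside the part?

At z = 5.32 mm: the cone (r1=11.5→r2=4) has section circumradius 6.180 here — a regular 8-gon; the r=9 sphere at (3, 0) contributes a regular 8-gon of circumradius √(9²−3.68²) = 8.213; Combining (union): the regions partially overlap (shared area 99.11 mm²), so overlapping operands fuse into one piece — 1 connected region; the cylinder at (3, 16) is not intersected at this z (z outside [6, 30]); After the difference (first − rest): none of the subtracted shapes is present at this height, so that combined region is unchanged — 1 connected region. Overall, the cross-section is a single solid region. The nearest boundary edge runs (11.21, 0.00)→(8.81, -5.81); distance from the point to it = 3.01 mm. The point is not inside any of the regions above, so it lies outside the cross-section (3.01 mm from the nearest boundary).

outside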